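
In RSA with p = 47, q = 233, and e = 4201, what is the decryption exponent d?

φ(n) = (p−1)(q−1) = 46·232 = 10672.
Need d with 4201·d ≡ 1 (mod 10672). Apply the extended Euclidean algorithm:
10672 = 2·4201 + 2270
4201 = 1·2270 + 1931
2270 = 1·1931 + 339
1931 = 5·339 + 236
339 = 1·236 + 103
236 = 2·103 + 30
103 = 3·30 + 13
30 = 2·13 + 4
13 = 3·4 + 1
4 = 4·1 + 0
Back-substitute:
1 = 13 − 3·4
1 = −3·30 + 7·13
1 = 7·103 − 24·30
1 = −24·236 + 55·103
1 = 55·339 − 79·236
1 = −79·1931 + 450·339
1 = 450·2270 − 529·1931
1 = −529·4201 + 979·2270
1 = 979·10672 − 2487·4201
So 4201·(-2487) ≡ 1 (mod 10672), hence d ≡ -2487 ≡ 8185 (mod 10672).

8185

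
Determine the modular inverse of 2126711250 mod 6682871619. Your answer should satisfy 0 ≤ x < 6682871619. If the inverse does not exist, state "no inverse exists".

Compute gcd(2126711250, 6682871619):
6682871619 = 3*2126711250 + 302737869
2126711250 = 7*302737869 + 7546167
302737869 = 40*7546167 + 891189
7546167 = 8*891189 + 416655
891189 = 2*416655 + 57879
416655 = 7*57879 + 11502
57879 = 5*11502 + 369
11502 = 31*369 + 63
369 = 5*63 + 54
63 = 1*54 + 9
54 = 6*9 + 0
gcd(2126711250, 6682871619) = 9 ≠ 1, so 2126711250 has no multiplicative inverse modulo 6682871619.

no inverse exists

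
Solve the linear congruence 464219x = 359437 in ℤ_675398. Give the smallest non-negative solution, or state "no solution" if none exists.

305077

First find gcd(464219, 675398):
675398 = 1*464219 + 211179
464219 = 2*211179 + 41861
211179 = 5*41861 + 1874
41861 = 22*1874 + 633
1874 = 2*633 + 608
633 = 1*608 + 25
608 = 24*25 + 8
25 = 3*8 + 1
8 = 8*1 + 0
gcd = 1, so a unique solution mod 675398 exists.
Back-substitute for the Bézout coefficients:
1 = 25 − 3·8
1 = −3·608 + 73·25
1 = 73·633 − 76·608
1 = −76·1874 + 225·633
1 = 225·41861 − 5026·1874
1 = −5026·211179 + 25355·41861
1 = 25355·464219 − 55736·211179
1 = −55736·675398 + 81091·464219
So 464219·(81091) ≡ 1 (mod 675398), giving 464219⁻¹ ≡ 81091.
x ≡ 464219⁻¹·359437 ≡ 81091·359437 ≡ 305077 (mod 675398).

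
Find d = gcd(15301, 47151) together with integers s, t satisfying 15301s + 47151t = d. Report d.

13

Repeated division:
47151 = 3*15301 + 1248
15301 = 12*1248 + 325
1248 = 3*325 + 273
325 = 1*273 + 52
273 = 5*52 + 13
52 = 4*13 + 0
gcd(15301, 47151) = 13.
Back-substituting:
13 = 273 − 5·52
13 = −5·325 + 6·273
13 = 6·1248 − 23·325
13 = −23·15301 + 282·1248
13 = 282·47151 − 869·15301
So 13 = (282)·47151 + (-869)·15301.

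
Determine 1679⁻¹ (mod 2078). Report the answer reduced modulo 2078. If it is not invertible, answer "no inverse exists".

gcd(2078, 1679) by repeated division:
2078 = 1·1679 + 399
1679 = 4·399 + 83
399 = 4·83 + 67
83 = 1·67 + 16
67 = 4·16 + 3
16 = 5·3 + 1
3 = 3·1 + 0
The gcd is 1. Working backward:
1 = 16 − 5·3
1 = −5·67 + 21·16
1 = 21·83 − 26·67
1 = −26·399 + 125·83
1 = 125·1679 − 526·399
1 = −526·2078 + 651·1679
So 1679·651 ≡ 1 (mod 2078).

651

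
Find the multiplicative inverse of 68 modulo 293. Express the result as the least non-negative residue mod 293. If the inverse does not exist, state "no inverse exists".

Run Euclid on (293, 68):
293 = 4*68 + 21
68 = 3*21 + 5
21 = 4*5 + 1
5 = 5*1 + 0
The gcd is 1. Working backward:
1 = 21 − 4·5
1 = −4·68 + 13·21
1 = 13·293 − 56·68
Hence 68⁻¹ ≡ -56 ≡ 237 (mod 293).

237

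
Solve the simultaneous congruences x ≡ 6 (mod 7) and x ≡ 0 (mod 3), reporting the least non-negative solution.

Write x = 6 + 7·k. Then 7·k ≡ 0 − 6 ≡ 0 (mod 3).
Need 7⁻¹ mod 3. Extended Euclid on (3, 1):
3 = 3*1 + 0
7⁻¹ ≡ 1 (mod 3), so k ≡ 1·0 ≡ 0 (mod 3).
x = 6 + 7·0 = 6.

6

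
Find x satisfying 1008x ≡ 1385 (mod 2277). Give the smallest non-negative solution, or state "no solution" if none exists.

gcd(1008, 2277):
2277 = 2×1008 + 261
1008 = 3×261 + 225
261 = 1×225 + 36
225 = 6×36 + 9
36 = 4×9 + 0
gcd = 9, but 9 ∤ 1385, so the congruence has no solution.

no solution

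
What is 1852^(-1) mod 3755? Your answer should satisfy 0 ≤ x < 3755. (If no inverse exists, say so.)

gcd(3755, 1852) by repeated division:
3755 = 2×1852 + 51
1852 = 36×51 + 16
51 = 3×16 + 3
16 = 5×3 + 1
3 = 3×1 + 0
Since gcd(1852, 3755) = 1, back-substitute to write 1 as a combination:
1 = 16 − 5·3
1 = −5·51 + 16·16
1 = 16·1852 − 581·51
1 = −581·3755 + 1178·1852
So 1852·1178 ≡ 1 (mod 3755).

1178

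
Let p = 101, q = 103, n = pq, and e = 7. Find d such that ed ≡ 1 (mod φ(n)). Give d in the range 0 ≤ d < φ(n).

8743

φ(n) = (p−1)(q−1) = 100·102 = 10200.
Need d with 7·d ≡ 1 (mod 10200). Apply the extended Euclidean algorithm:
10200 = 1457*7 + 1
7 = 7*1 + 0
Back-substitute:
1 = 10200 − 1457·7
So 7·(-1457) ≡ 1 (mod 10200), hence d ≡ -1457 ≡ 8743 (mod 10200).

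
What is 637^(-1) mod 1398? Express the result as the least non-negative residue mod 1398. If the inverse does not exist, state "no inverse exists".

Extended Euclidean algorithm:
1398 = 2×637 + 124
637 = 5×124 + 17
124 = 7×17 + 5
17 = 3×5 + 2
5 = 2×2 + 1
2 = 2×1 + 0
The gcd is 1. Working backward:
1 = 5 − 2·2
1 = −2·17 + 7·5
1 = 7·124 − 51·17
1 = −51·637 + 262·124
1 = 262·1398 − 575·637
Hence 637⁻¹ ≡ -575 ≡ 823 (mod 1398).

823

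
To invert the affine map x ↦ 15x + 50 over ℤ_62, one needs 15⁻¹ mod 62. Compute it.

Extended Euclidean algorithm:
62 = 4*15 + 2
15 = 7*2 + 1
2 = 2*1 + 0
gcd = 1, so the inverse exists. Back-substitute:
1 = 15 − 7·2
1 = −7·62 + 29·15
So 15·29 ≡ 1 (mod 62).

29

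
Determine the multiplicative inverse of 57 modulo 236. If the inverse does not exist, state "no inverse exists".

29

Run Euclid on (236, 57):
236 = 4*57 + 8
57 = 7*8 + 1
8 = 8*1 + 0
Since gcd(57, 236) = 1, back-substitute to write 1 as a combination:
1 = 57 − 7·8
1 = −7·236 + 29·57
So 57·29 ≡ 1 (mod 236).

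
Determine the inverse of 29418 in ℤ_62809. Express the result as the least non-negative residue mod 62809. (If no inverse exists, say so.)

37404

gcd(62809, 29418) by repeated division:
62809 = 2×29418 + 3973
29418 = 7×3973 + 1607
3973 = 2×1607 + 759
1607 = 2×759 + 89
759 = 8×89 + 47
89 = 1×47 + 42
47 = 1×42 + 5
42 = 8×5 + 2
5 = 2×2 + 1
2 = 2×1 + 0
gcd = 1, so the inverse exists. Back-substitute:
1 = 5 − 2·2
1 = −2·42 + 17·5
1 = 17·47 − 19·42
1 = −19·89 + 36·47
1 = 36·759 − 307·89
1 = −307·1607 + 650·759
1 = 650·3973 − 1607·1607
1 = −1607·29418 + 11899·3973
1 = 11899·62809 − 25405·29418
So 29418·(-25405) ≡ 1 (mod 62809), and -25405 ≡ 37404 (mod 62809).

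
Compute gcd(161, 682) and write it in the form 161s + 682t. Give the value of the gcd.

Apply Euclid's algorithm to 682 and 161:
682 = 4×161 + 38
161 = 4×38 + 9
38 = 4×9 + 2
9 = 4×2 + 1
2 = 2×1 + 0
gcd(161, 682) = 1.
Working backward:
1 = 9 − 4·2
1 = −4·38 + 17·9
1 = 17·161 − 72·38
1 = −72·682 + 305·161
So 1 = (-72)·682 + (305)·161.

1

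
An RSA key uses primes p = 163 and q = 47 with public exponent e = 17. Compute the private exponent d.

6137

φ(n) = (p−1)(q−1) = 162·46 = 7452.
Need d with 17·d ≡ 1 (mod 7452). Apply the extended Euclidean algorithm:
7452 = 438×17 + 6
17 = 2×6 + 5
6 = 1×5 + 1
5 = 5×1 + 0
Back-substitute:
1 = 6 − 5
1 = −17 + 3·6
1 = 3·7452 − 1315·17
So 17·(-1315) ≡ 1 (mod 7452), hence d ≡ -1315 ≡ 6137 (mod 7452).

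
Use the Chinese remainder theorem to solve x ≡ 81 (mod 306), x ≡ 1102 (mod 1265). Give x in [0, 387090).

252837

Write x = 81 + 306·k. Then 306·k ≡ 1102 − 81 ≡ 1021 (mod 1265).
Need 306⁻¹ mod 1265. Extended Euclid on (1265, 306):
1265 = 4×306 + 41
306 = 7×41 + 19
41 = 2×19 + 3
19 = 6×3 + 1
3 = 3×1 + 0
Back-substitute:
1 = 19 − 6·3
1 = −6·41 + 13·19
1 = 13·306 − 97·41
1 = −97·1265 + 401·306
306⁻¹ ≡ 401 (mod 1265), so k ≡ 401·1021 ≡ 826 (mod 1265).
x = 81 + 306·826 = 252837.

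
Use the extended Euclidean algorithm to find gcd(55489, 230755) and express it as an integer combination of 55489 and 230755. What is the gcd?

7

Apply Euclid's algorithm to 230755 and 55489:
230755 = 4×55489 + 8799
55489 = 6×8799 + 2695
8799 = 3×2695 + 714
2695 = 3×714 + 553
714 = 1×553 + 161
553 = 3×161 + 70
161 = 2×70 + 21
70 = 3×21 + 7
21 = 3×7 + 0
gcd(55489, 230755) = 7.
Express as a combination:
7 = 70 − 3·21
7 = −3·161 + 7·70
7 = 7·553 − 24·161
7 = −24·714 + 31·553
7 = 31·2695 − 117·714
7 = −117·8799 + 382·2695
7 = 382·55489 − 2409·8799
7 = −2409·230755 + 10018·55489
So 7 = (-2409)·230755 + (10018)·55489.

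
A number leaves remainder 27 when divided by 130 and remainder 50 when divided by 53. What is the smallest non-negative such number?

1587

Write x = 27 + 130·k. Then 130·k ≡ 50 − 27 ≡ 23 (mod 53).
Need 130⁻¹ mod 53. Extended Euclid on (53, 24):
53 = 2×24 + 5
24 = 4×5 + 4
5 = 1×4 + 1
4 = 4×1 + 0
Back-substitute:
1 = 5 − 4
1 = −24 + 5·5
1 = 5·53 − 11·24
130⁻¹ ≡ 42 (mod 53), so k ≡ 42·23 ≡ 12 (mod 53).
x = 27 + 130·12 = 1587.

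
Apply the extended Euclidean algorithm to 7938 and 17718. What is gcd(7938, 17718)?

6

Euclidean algorithm:
17718 = 2×7938 + 1842
7938 = 4×1842 + 570
1842 = 3×570 + 132
570 = 4×132 + 42
132 = 3×42 + 6
42 = 7×6 + 0
gcd(7938, 17718) = 6.
Express as a combination:
6 = 132 − 3·42
6 = −3·570 + 13·132
6 = 13·1842 − 42·570
6 = −42·7938 + 181·1842
6 = 181·17718 − 404·7938
So 6 = (181)·17718 + (-404)·7938.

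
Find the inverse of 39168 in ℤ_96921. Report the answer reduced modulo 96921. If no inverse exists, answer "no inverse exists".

no inverse exists

Euclidean algorithm on 96921, 39168:
96921 = 2×39168 + 18585
39168 = 2×18585 + 1998
18585 = 9×1998 + 603
1998 = 3×603 + 189
603 = 3×189 + 36
189 = 5×36 + 9
36 = 4×9 + 0
Since gcd = 9 > 1, 39168 is not a unit mod 96921.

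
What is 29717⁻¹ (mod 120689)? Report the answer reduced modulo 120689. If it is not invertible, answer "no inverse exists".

Run Euclid on (120689, 29717):
120689 = 4×29717 + 1821
29717 = 16×1821 + 581
1821 = 3×581 + 78
581 = 7×78 + 35
78 = 2×35 + 8
35 = 4×8 + 3
8 = 2×3 + 2
3 = 1×2 + 1
2 = 2×1 + 0
Since gcd(29717, 120689) = 1, back-substitute to write 1 as a combination:
1 = 3 − 2
1 = −8 + 3·3
1 = 3·35 − 13·8
1 = −13·78 + 29·35
1 = 29·581 − 216·78
1 = −216·1821 + 677·581
1 = 677·29717 − 11048·1821
1 = −11048·120689 + 44869·29717
So 29717·44869 ≡ 1 (mod 120689).

44869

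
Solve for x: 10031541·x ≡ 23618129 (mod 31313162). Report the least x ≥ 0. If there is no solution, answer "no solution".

5118587

First find gcd(10031541, 31313162):
31313162 = 3×10031541 + 1218539
10031541 = 8×1218539 + 283229
1218539 = 4×283229 + 85623
283229 = 3×85623 + 26360
85623 = 3×26360 + 6543
26360 = 4×6543 + 188
6543 = 34×188 + 151
188 = 1×151 + 37
151 = 4×37 + 3
37 = 12×3 + 1
3 = 3×1 + 0
gcd = 1, so a unique solution mod 31313162 exists.
Back-substitute for the Bézout coefficients:
1 = 37 − 12·3
1 = −12·151 + 49·37
1 = 49·188 − 61·151
1 = −61·6543 + 2123·188
1 = 2123·26360 − 8553·6543
1 = −8553·85623 + 27782·26360
1 = 27782·283229 − 91899·85623
1 = −91899·1218539 + 395378·283229
1 = 395378·10031541 − 3254923·1218539
1 = −3254923·31313162 + 10160147·10031541
So 10031541·(10160147) ≡ 1 (mod 31313162), giving 10031541⁻¹ ≡ 10160147.
x ≡ 10031541⁻¹·23618129 ≡ 10160147·23618129 ≡ 5118587 (mod 31313162).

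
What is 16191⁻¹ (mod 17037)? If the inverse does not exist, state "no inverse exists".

no inverse exists

Compute gcd(16191, 17037):
17037 = 1×16191 + 846
16191 = 19×846 + 117
846 = 7×117 + 27
117 = 4×27 + 9
27 = 3×9 + 0
The gcd is 9, not 1, hence no inverse exists.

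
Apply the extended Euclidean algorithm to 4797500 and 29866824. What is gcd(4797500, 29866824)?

Repeated division:
29866824 = 6·4797500 + 1081824
4797500 = 4·1081824 + 470204
1081824 = 2·470204 + 141416
470204 = 3·141416 + 45956
141416 = 3·45956 + 3548
45956 = 12·3548 + 3380
3548 = 1·3380 + 168
3380 = 20·168 + 20
168 = 8·20 + 8
20 = 2·8 + 4
8 = 2·4 + 0
gcd(4797500, 29866824) = 4.
Express as a combination:
4 = 20 − 2·8
4 = −2·168 + 17·20
4 = 17·3380 − 342·168
4 = −342·3548 + 359·3380
4 = 359·45956 − 4650·3548
4 = −4650·141416 + 14309·45956
4 = 14309·470204 − 47577·141416
4 = −47577·1081824 + 109463·470204
4 = 109463·4797500 − 485429·1081824
4 = −485429·29866824 + 3022037·4797500
So 4 = (-485429)·29866824 + (3022037)·4797500.

4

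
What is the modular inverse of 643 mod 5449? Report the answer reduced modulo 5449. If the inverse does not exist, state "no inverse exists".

Apply the Euclidean algorithm to 5449 and 643:
5449 = 8·643 + 305
643 = 2·305 + 33
305 = 9·33 + 8
33 = 4·8 + 1
8 = 8·1 + 0
Since gcd(643, 5449) = 1, back-substitute to write 1 as a combination:
1 = 33 − 4·8
1 = −4·305 + 37·33
1 = 37·643 − 78·305
1 = −78·5449 + 661·643
So 643·661 ≡ 1 (mod 5449).

661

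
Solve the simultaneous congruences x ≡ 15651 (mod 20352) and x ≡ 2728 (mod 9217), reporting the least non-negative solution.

Write x = 15651 + 20352·k. Then 20352·k ≡ 2728 − 15651 ≡ 5511 (mod 9217).
Need 20352⁻¹ mod 9217. Extended Euclid on (9217, 1918):
9217 = 4*1918 + 1545
1918 = 1*1545 + 373
1545 = 4*373 + 53
373 = 7*53 + 2
53 = 26*2 + 1
2 = 2*1 + 0
Back-substitute:
1 = 53 − 26·2
1 = −26·373 + 183·53
1 = 183·1545 − 758·373
1 = −758·1918 + 941·1545
1 = 941·9217 − 4522·1918
20352⁻¹ ≡ 4695 (mod 9217), so k ≡ 4695·5511 ≡ 2026 (mod 9217).
x = 15651 + 20352·2026 = 41248803.

41248803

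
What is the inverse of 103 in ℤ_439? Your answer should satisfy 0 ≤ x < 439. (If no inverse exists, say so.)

Extended Euclidean algorithm:
439 = 4×103 + 27
103 = 3×27 + 22
27 = 1×22 + 5
22 = 4×5 + 2
5 = 2×2 + 1
2 = 2×1 + 0
The gcd is 1. Working backward:
1 = 5 − 2·2
1 = −2·22 + 9·5
1 = 9·27 − 11·22
1 = −11·103 + 42·27
1 = 42·439 − 179·103
Hence 103⁻¹ ≡ -179 ≡ 260 (mod 439).

260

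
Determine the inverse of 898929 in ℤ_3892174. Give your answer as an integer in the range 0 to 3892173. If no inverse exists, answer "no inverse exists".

461521

gcd(3892174, 898929) by repeated division:
3892174 = 4·898929 + 296458
898929 = 3·296458 + 9555
296458 = 31·9555 + 253
9555 = 37·253 + 194
253 = 1·194 + 59
194 = 3·59 + 17
59 = 3·17 + 8
17 = 2·8 + 1
8 = 8·1 + 0
gcd = 1, so the inverse exists. Back-substitute:
1 = 17 − 2·8
1 = −2·59 + 7·17
1 = 7·194 − 23·59
1 = −23·253 + 30·194
1 = 30·9555 − 1133·253
1 = −1133·296458 + 35153·9555
1 = 35153·898929 − 106592·296458
1 = −106592·3892174 + 461521·898929
So 898929·461521 ≡ 1 (mod 3892174).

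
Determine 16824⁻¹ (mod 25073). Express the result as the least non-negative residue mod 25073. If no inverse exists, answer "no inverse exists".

10383

Extended Euclidean algorithm:
25073 = 1×16824 + 8249
16824 = 2×8249 + 326
8249 = 25×326 + 99
326 = 3×99 + 29
99 = 3×29 + 12
29 = 2×12 + 5
12 = 2×5 + 2
5 = 2×2 + 1
2 = 2×1 + 0
gcd = 1, so the inverse exists. Back-substitute:
1 = 5 − 2·2
1 = −2·12 + 5·5
1 = 5·29 − 12·12
1 = −12·99 + 41·29
1 = 41·326 − 135·99
1 = −135·8249 + 3416·326
1 = 3416·16824 − 6967·8249
1 = −6967·25073 + 10383·16824
So 16824·10383 ≡ 1 (mod 25073).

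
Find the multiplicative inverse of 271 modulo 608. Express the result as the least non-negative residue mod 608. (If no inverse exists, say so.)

175

gcd(608, 271) by repeated division:
608 = 2*271 + 66
271 = 4*66 + 7
66 = 9*7 + 3
7 = 2*3 + 1
3 = 3*1 + 0
The gcd is 1. Working backward:
1 = 7 − 2·3
1 = −2·66 + 19·7
1 = 19·271 − 78·66
1 = −78·608 + 175·271
So 271·175 ≡ 1 (mod 608).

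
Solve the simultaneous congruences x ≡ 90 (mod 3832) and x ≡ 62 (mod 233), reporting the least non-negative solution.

Write x = 90 + 3832·k. Then 3832·k ≡ 62 − 90 ≡ 205 (mod 233).
Need 3832⁻¹ mod 233. Extended Euclid on (233, 104):
233 = 2×104 + 25
104 = 4×25 + 4
25 = 6×4 + 1
4 = 4×1 + 0
Back-substitute:
1 = 25 − 6·4
1 = −6·104 + 25·25
1 = 25·233 − 56·104
3832⁻¹ ≡ 177 (mod 233), so k ≡ 177·205 ≡ 170 (mod 233).
x = 90 + 3832·170 = 651530.

651530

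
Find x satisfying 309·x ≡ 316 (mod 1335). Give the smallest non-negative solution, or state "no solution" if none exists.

gcd(309, 1335):
1335 = 4×309 + 99
309 = 3×99 + 12
99 = 8×12 + 3
12 = 4×3 + 0
gcd = 3, but 3 ∤ 316, so the congruence has no solution.

no solution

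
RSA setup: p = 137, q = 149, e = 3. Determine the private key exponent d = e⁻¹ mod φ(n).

13419

φ(n) = (p−1)(q−1) = 136·148 = 20128.
Need d with 3·d ≡ 1 (mod 20128). Apply the extended Euclidean algorithm:
20128 = 6709×3 + 1
3 = 3×1 + 0
Back-substitute:
1 = 20128 − 6709·3
So 3·(-6709) ≡ 1 (mod 20128), hence d ≡ -6709 ≡ 13419 (mod 20128).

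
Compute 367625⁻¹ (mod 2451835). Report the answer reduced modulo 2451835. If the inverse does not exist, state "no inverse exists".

Euclidean algorithm on 2451835, 367625:
2451835 = 6*367625 + 246085
367625 = 1*246085 + 121540
246085 = 2*121540 + 3005
121540 = 40*3005 + 1340
3005 = 2*1340 + 325
1340 = 4*325 + 40
325 = 8*40 + 5
40 = 8*5 + 0
Since gcd = 5 > 1, 367625 is not a unit mod 2451835.

no inverse exists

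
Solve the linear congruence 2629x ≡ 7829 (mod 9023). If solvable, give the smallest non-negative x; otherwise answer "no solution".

First find gcd(2629, 9023):
9023 = 3×2629 + 1136
2629 = 2×1136 + 357
1136 = 3×357 + 65
357 = 5×65 + 32
65 = 2×32 + 1
32 = 32×1 + 0
gcd = 1, so a unique solution mod 9023 exists.
Back-substitute for the Bézout coefficients:
1 = 65 − 2·32
1 = −2·357 + 11·65
1 = 11·1136 − 35·357
1 = −35·2629 + 81·1136
1 = 81·9023 − 278·2629
So 2629·(-278) ≡ 1 (mod 9023), giving 2629⁻¹ ≡ 8745.
x ≡ 2629⁻¹·7829 ≡ 8745·7829 ≡ 7104 (mod 9023).

7104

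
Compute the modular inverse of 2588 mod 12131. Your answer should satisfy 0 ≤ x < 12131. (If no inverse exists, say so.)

Run Euclid on (12131, 2588):
12131 = 4·2588 + 1779
2588 = 1·1779 + 809
1779 = 2·809 + 161
809 = 5·161 + 4
161 = 40·4 + 1
4 = 4·1 + 0
gcd = 1, so the inverse exists. Back-substitute:
1 = 161 − 40·4
1 = −40·809 + 201·161
1 = 201·1779 − 442·809
1 = −442·2588 + 643·1779
1 = 643·12131 − 3014·2588
Hence 2588⁻¹ ≡ -3014 ≡ 9117 (mod 12131).

9117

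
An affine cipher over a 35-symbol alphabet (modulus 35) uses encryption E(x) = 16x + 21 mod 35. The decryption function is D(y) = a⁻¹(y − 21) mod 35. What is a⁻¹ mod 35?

11

gcd(35, 16) by repeated division:
35 = 2×16 + 3
16 = 5×3 + 1
3 = 3×1 + 0
gcd = 1, so the inverse exists. Back-substitute:
1 = 16 − 5·3
1 = −5·35 + 11·16
So 16·11 ≡ 1 (mod 35).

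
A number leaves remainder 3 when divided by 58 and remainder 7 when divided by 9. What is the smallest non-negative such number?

Write x = 3 + 58·k. Then 58·k ≡ 7 − 3 ≡ 4 (mod 9).
Need 58⁻¹ mod 9. Extended Euclid on (9, 4):
9 = 2*4 + 1
4 = 4*1 + 0
Back-substitute:
1 = 9 − 2·4
58⁻¹ ≡ 7 (mod 9), so k ≡ 7·4 ≡ 1 (mod 9).
x = 3 + 58·1 = 61.

61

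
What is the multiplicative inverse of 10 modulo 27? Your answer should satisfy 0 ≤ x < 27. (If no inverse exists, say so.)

Apply the Euclidean algorithm to 27 and 10:
27 = 2·10 + 7
10 = 1·7 + 3
7 = 2·3 + 1
3 = 3·1 + 0
gcd = 1, so the inverse exists. Back-substitute:
1 = 7 − 2·3
1 = −2·10 + 3·7
1 = 3·27 − 8·10
Thus 10·(-8) ≡ 1 (mod 27); reducing, -8 mod 27 = 19.

19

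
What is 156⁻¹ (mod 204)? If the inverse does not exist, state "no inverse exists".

no inverse exists

Euclidean algorithm on 204, 156:
204 = 1×156 + 48
156 = 3×48 + 12
48 = 4×12 + 0
The gcd is 12, not 1, hence no inverse exists.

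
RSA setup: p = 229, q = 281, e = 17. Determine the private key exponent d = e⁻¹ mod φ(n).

φ(n) = (p−1)(q−1) = 228·280 = 63840.
Need d with 17·d ≡ 1 (mod 63840). Apply the extended Euclidean algorithm:
63840 = 3755×17 + 5
17 = 3×5 + 2
5 = 2×2 + 1
2 = 2×1 + 0
Back-substitute:
1 = 5 − 2·2
1 = −2·17 + 7·5
1 = 7·63840 − 26287·17
So 17·(-26287) ≡ 1 (mod 63840), hence d ≡ -26287 ≡ 37553 (mod 63840).

37553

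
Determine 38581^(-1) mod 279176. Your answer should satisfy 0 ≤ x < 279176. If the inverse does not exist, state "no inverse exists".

gcd(279176, 38581) by repeated division:
279176 = 7*38581 + 9109
38581 = 4*9109 + 2145
9109 = 4*2145 + 529
2145 = 4*529 + 29
529 = 18*29 + 7
29 = 4*7 + 1
7 = 7*1 + 0
gcd = 1, so the inverse exists. Back-substitute:
1 = 29 − 4·7
1 = −4·529 + 73·29
1 = 73·2145 − 296·529
1 = −296·9109 + 1257·2145
1 = 1257·38581 − 5324·9109
1 = −5324·279176 + 38525·38581
So 38581·38525 ≡ 1 (mod 279176).

38525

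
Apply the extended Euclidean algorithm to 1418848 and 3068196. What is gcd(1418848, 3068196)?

Euclidean algorithm:
3068196 = 2*1418848 + 230500
1418848 = 6*230500 + 35848
230500 = 6*35848 + 15412
35848 = 2*15412 + 5024
15412 = 3*5024 + 340
5024 = 14*340 + 264
340 = 1*264 + 76
264 = 3*76 + 36
76 = 2*36 + 4
36 = 9*4 + 0
gcd(1418848, 3068196) = 4.
Back-substituting:
4 = 76 − 2·36
4 = −2·264 + 7·76
4 = 7·340 − 9·264
4 = −9·5024 + 133·340
4 = 133·15412 − 408·5024
4 = −408·35848 + 949·15412
4 = 949·230500 − 6102·35848
4 = −6102·1418848 + 37561·230500
4 = 37561·3068196 − 81224·1418848
So 4 = (37561)·3068196 + (-81224)·1418848.

4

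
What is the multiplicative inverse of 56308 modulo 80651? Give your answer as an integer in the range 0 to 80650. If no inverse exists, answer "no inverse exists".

Run Euclid on (80651, 56308):
80651 = 1·56308 + 24343
56308 = 2·24343 + 7622
24343 = 3·7622 + 1477
7622 = 5·1477 + 237
1477 = 6·237 + 55
237 = 4·55 + 17
55 = 3·17 + 4
17 = 4·4 + 1
4 = 4·1 + 0
gcd = 1, so the inverse exists. Back-substitute:
1 = 17 − 4·4
1 = −4·55 + 13·17
1 = 13·237 − 56·55
1 = −56·1477 + 349·237
1 = 349·7622 − 1801·1477
1 = −1801·24343 + 5752·7622
1 = 5752·56308 − 13305·24343
1 = −13305·80651 + 19057·56308
So 56308·19057 ≡ 1 (mod 80651).

19057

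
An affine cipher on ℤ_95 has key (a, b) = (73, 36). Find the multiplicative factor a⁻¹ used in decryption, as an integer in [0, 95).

82

Run Euclid on (95, 73):
95 = 1·73 + 22
73 = 3·22 + 7
22 = 3·7 + 1
7 = 7·1 + 0
Since gcd(73, 95) = 1, back-substitute to write 1 as a combination:
1 = 22 − 3·7
1 = −3·73 + 10·22
1 = 10·95 − 13·73
Hence 73⁻¹ ≡ -13 ≡ 82 (mod 95).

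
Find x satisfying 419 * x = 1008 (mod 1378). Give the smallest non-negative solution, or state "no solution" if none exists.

First find gcd(419, 1378):
1378 = 3*419 + 121
419 = 3*121 + 56
121 = 2*56 + 9
56 = 6*9 + 2
9 = 4*2 + 1
2 = 2*1 + 0
gcd = 1, so a unique solution mod 1378 exists.
Back-substitute for the Bézout coefficients:
1 = 9 − 4·2
1 = −4·56 + 25·9
1 = 25·121 − 54·56
1 = −54·419 + 187·121
1 = 187·1378 − 615·419
So 419·(-615) ≡ 1 (mod 1378), giving 419⁻¹ ≡ 763.
x ≡ 419⁻¹·1008 ≡ 763·1008 ≡ 180 (mod 1378).

180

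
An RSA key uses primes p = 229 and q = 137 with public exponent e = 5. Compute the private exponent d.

18605

φ(n) = (p−1)(q−1) = 228·136 = 31008.
Need d with 5·d ≡ 1 (mod 31008). Apply the extended Euclidean algorithm:
31008 = 6201*5 + 3
5 = 1*3 + 2
3 = 1*2 + 1
2 = 2*1 + 0
Back-substitute:
1 = 3 − 2
1 = −5 + 2·3
1 = 2·31008 − 12403·5
So 5·(-12403) ≡ 1 (mod 31008), hence d ≡ -12403 ≡ 18605 (mod 31008).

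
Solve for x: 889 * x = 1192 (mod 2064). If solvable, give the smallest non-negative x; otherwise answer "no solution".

136

First find gcd(889, 2064):
2064 = 2*889 + 286
889 = 3*286 + 31
286 = 9*31 + 7
31 = 4*7 + 3
7 = 2*3 + 1
3 = 3*1 + 0
gcd = 1, so a unique solution mod 2064 exists.
Back-substitute for the Bézout coefficients:
1 = 7 − 2·3
1 = −2·31 + 9·7
1 = 9·286 − 83·31
1 = −83·889 + 258·286
1 = 258·2064 − 599·889
So 889·(-599) ≡ 1 (mod 2064), giving 889⁻¹ ≡ 1465.
x ≡ 889⁻¹·1192 ≡ 1465·1192 ≡ 136 (mod 2064).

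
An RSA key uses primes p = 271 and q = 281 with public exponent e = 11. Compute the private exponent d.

φ(n) = (p−1)(q−1) = 270·280 = 75600.
Need d with 11·d ≡ 1 (mod 75600). Apply the extended Euclidean algorithm:
75600 = 6872·11 + 8
11 = 1·8 + 3
8 = 2·3 + 2
3 = 1·2 + 1
2 = 2·1 + 0
Back-substitute:
1 = 3 − 2
1 = −8 + 3·3
1 = 3·11 − 4·8
1 = −4·75600 + 27491·11
So 11·27491 ≡ 1 (mod 75600), hence d = 27491.

27491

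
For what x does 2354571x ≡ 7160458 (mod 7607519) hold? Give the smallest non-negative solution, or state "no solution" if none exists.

5726381

First find gcd(2354571, 7607519):
7607519 = 3×2354571 + 543806
2354571 = 4×543806 + 179347
543806 = 3×179347 + 5765
179347 = 31×5765 + 632
5765 = 9×632 + 77
632 = 8×77 + 16
77 = 4×16 + 13
16 = 1×13 + 3
13 = 4×3 + 1
3 = 3×1 + 0
gcd = 1, so a unique solution mod 7607519 exists.
Back-substitute for the Bézout coefficients:
1 = 13 − 4·3
1 = −4·16 + 5·13
1 = 5·77 − 24·16
1 = −24·632 + 197·77
1 = 197·5765 − 1797·632
1 = −1797·179347 + 55904·5765
1 = 55904·543806 − 169509·179347
1 = −169509·2354571 + 733940·543806
1 = 733940·7607519 − 2371329·2354571
So 2354571·(-2371329) ≡ 1 (mod 7607519), giving 2354571⁻¹ ≡ 5236190.
x ≡ 2354571⁻¹·7160458 ≡ 5236190·7160458 ≡ 5726381 (mod 7607519).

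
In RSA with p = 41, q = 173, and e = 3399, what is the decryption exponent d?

φ(n) = (p−1)(q−1) = 40·172 = 6880.
Need d with 3399·d ≡ 1 (mod 6880). Apply the extended Euclidean algorithm:
6880 = 2×3399 + 82
3399 = 41×82 + 37
82 = 2×37 + 8
37 = 4×8 + 5
8 = 1×5 + 3
5 = 1×3 + 2
3 = 1×2 + 1
2 = 2×1 + 0
Back-substitute:
1 = 3 − 2
1 = −5 + 2·3
1 = 2·8 − 3·5
1 = −3·37 + 14·8
1 = 14·82 − 31·37
1 = −31·3399 + 1285·82
1 = 1285·6880 − 2601·3399
So 3399·(-2601) ≡ 1 (mod 6880), hence d ≡ -2601 ≡ 4279 (mod 6880).

4279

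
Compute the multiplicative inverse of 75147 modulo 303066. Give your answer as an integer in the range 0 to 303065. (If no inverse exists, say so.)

no inverse exists

Compute gcd(75147, 303066):
303066 = 4·75147 + 2478
75147 = 30·2478 + 807
2478 = 3·807 + 57
807 = 14·57 + 9
57 = 6·9 + 3
9 = 3·3 + 0
The gcd is 3, not 1, hence no inverse exists.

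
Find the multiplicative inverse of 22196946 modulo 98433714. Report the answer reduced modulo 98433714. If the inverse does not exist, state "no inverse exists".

Euclidean algorithm on 98433714, 22196946:
98433714 = 4*22196946 + 9645930
22196946 = 2*9645930 + 2905086
9645930 = 3*2905086 + 930672
2905086 = 3*930672 + 113070
930672 = 8*113070 + 26112
113070 = 4*26112 + 8622
26112 = 3*8622 + 246
8622 = 35*246 + 12
246 = 20*12 + 6
12 = 2*6 + 0
The gcd is 6, not 1, hence no inverse exists.

no inverse exists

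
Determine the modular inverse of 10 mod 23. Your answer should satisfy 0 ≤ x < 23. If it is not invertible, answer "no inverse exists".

7

gcd(23, 10) by repeated division:
23 = 2·10 + 3
10 = 3·3 + 1
3 = 3·1 + 0
gcd = 1, so the inverse exists. Back-substitute:
1 = 10 − 3·3
1 = −3·23 + 7·10
So 10·7 ≡ 1 (mod 23).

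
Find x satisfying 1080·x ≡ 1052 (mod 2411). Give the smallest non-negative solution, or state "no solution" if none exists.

2028

First find gcd(1080, 2411):
2411 = 2*1080 + 251
1080 = 4*251 + 76
251 = 3*76 + 23
76 = 3*23 + 7
23 = 3*7 + 2
7 = 3*2 + 1
2 = 2*1 + 0
gcd = 1, so a unique solution mod 2411 exists.
Back-substitute for the Bézout coefficients:
1 = 7 − 3·2
1 = −3·23 + 10·7
1 = 10·76 − 33·23
1 = −33·251 + 109·76
1 = 109·1080 − 469·251
1 = −469·2411 + 1047·1080
So 1080·(1047) ≡ 1 (mod 2411), giving 1080⁻¹ ≡ 1047.
x ≡ 1080⁻¹·1052 ≡ 1047·1052 ≡ 2028 (mod 2411).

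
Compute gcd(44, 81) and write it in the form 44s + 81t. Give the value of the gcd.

Repeated division:
81 = 1*44 + 37
44 = 1*37 + 7
37 = 5*7 + 2
7 = 3*2 + 1
2 = 2*1 + 0
gcd(44, 81) = 1.
Working backward:
1 = 7 − 3·2
1 = −3·37 + 16·7
1 = 16·44 − 19·37
1 = −19·81 + 35·44
So 1 = (-19)·81 + (35)·44.

1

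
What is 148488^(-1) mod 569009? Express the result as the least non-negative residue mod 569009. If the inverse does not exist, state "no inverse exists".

Apply the Euclidean algorithm to 569009 and 148488:
569009 = 3*148488 + 123545
148488 = 1*123545 + 24943
123545 = 4*24943 + 23773
24943 = 1*23773 + 1170
23773 = 20*1170 + 373
1170 = 3*373 + 51
373 = 7*51 + 16
51 = 3*16 + 3
16 = 5*3 + 1
3 = 3*1 + 0
The gcd is 1. Working backward:
1 = 16 − 5·3
1 = −5·51 + 16·16
1 = 16·373 − 117·51
1 = −117·1170 + 367·373
1 = 367·23773 − 7457·1170
1 = −7457·24943 + 7824·23773
1 = 7824·123545 − 38753·24943
1 = −38753·148488 + 46577·123545
1 = 46577·569009 − 178484·148488
So 148488·(-178484) ≡ 1 (mod 569009), and -178484 ≡ 390525 (mod 569009).

390525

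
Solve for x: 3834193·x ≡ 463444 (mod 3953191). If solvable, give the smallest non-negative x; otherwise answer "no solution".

gcd(3834193, 3953191):
3953191 = 1*3834193 + 118998
3834193 = 32*118998 + 26257
118998 = 4*26257 + 13970
26257 = 1*13970 + 12287
13970 = 1*12287 + 1683
12287 = 7*1683 + 506
1683 = 3*506 + 165
506 = 3*165 + 11
165 = 15*11 + 0
gcd = 11, but 11 ∤ 463444, so the congruence has no solution.

no solution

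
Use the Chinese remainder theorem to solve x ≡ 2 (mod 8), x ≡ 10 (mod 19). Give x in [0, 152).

10

Write x = 2 + 8·k. Then 8·k ≡ 10 − 2 ≡ 8 (mod 19).
Need 8⁻¹ mod 19. Extended Euclid on (19, 8):
19 = 2·8 + 3
8 = 2·3 + 2
3 = 1·2 + 1
2 = 2·1 + 0
Back-substitute:
1 = 3 − 2
1 = −8 + 3·3
1 = 3·19 − 7·8
8⁻¹ ≡ 12 (mod 19), so k ≡ 12·8 ≡ 1 (mod 19).
x = 2 + 8·1 = 10.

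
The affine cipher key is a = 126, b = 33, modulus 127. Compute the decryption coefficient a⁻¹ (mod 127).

Apply the Euclidean algorithm to 127 and 126:
127 = 1×126 + 1
126 = 126×1 + 0
gcd = 1, so the inverse exists. Back-substitute:
1 = 127 − 126
Thus 126·(-1) ≡ 1 (mod 127); reducing, -1 mod 127 = 126.

126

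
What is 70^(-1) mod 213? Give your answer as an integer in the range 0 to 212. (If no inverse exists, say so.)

70

Run Euclid on (213, 70):
213 = 3×70 + 3
70 = 23×3 + 1
3 = 3×1 + 0
The gcd is 1. Working backward:
1 = 70 − 23·3
1 = −23·213 + 70·70
So 70·70 ≡ 1 (mod 213).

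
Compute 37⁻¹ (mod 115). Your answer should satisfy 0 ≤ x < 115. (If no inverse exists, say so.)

28

Run Euclid on (115, 37):
115 = 3*37 + 4
37 = 9*4 + 1
4 = 4*1 + 0
Since gcd(37, 115) = 1, back-substitute to write 1 as a combination:
1 = 37 − 9·4
1 = −9·115 + 28·37
So 37·28 ≡ 1 (mod 115).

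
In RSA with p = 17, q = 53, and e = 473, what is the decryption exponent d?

φ(n) = (p−1)(q−1) = 16·52 = 832.
Need d with 473·d ≡ 1 (mod 832). Apply the extended Euclidean algorithm:
832 = 1*473 + 359
473 = 1*359 + 114
359 = 3*114 + 17
114 = 6*17 + 12
17 = 1*12 + 5
12 = 2*5 + 2
5 = 2*2 + 1
2 = 2*1 + 0
Back-substitute:
1 = 5 − 2·2
1 = −2·12 + 5·5
1 = 5·17 − 7·12
1 = −7·114 + 47·17
1 = 47·359 − 148·114
1 = −148·473 + 195·359
1 = 195·832 − 343·473
So 473·(-343) ≡ 1 (mod 832), hence d ≡ -343 ≡ 489 (mod 832).

489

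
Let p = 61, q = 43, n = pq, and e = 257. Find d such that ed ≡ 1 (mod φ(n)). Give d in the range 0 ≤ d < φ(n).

φ(n) = (p−1)(q−1) = 60·42 = 2520.
Need d with 257·d ≡ 1 (mod 2520). Apply the extended Euclidean algorithm:
2520 = 9·257 + 207
257 = 1·207 + 50
207 = 4·50 + 7
50 = 7·7 + 1
7 = 7·1 + 0
Back-substitute:
1 = 50 − 7·7
1 = −7·207 + 29·50
1 = 29·257 − 36·207
1 = −36·2520 + 353·257
So 257·353 ≡ 1 (mod 2520), hence d = 353.

353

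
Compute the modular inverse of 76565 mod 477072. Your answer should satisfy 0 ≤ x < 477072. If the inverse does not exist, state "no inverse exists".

gcd(477072, 76565) by repeated division:
477072 = 6*76565 + 17682
76565 = 4*17682 + 5837
17682 = 3*5837 + 171
5837 = 34*171 + 23
171 = 7*23 + 10
23 = 2*10 + 3
10 = 3*3 + 1
3 = 3*1 + 0
Since gcd(76565, 477072) = 1, back-substitute to write 1 as a combination:
1 = 10 − 3·3
1 = −3·23 + 7·10
1 = 7·171 − 52·23
1 = −52·5837 + 1775·171
1 = 1775·17682 − 5377·5837
1 = −5377·76565 + 23283·17682
1 = 23283·477072 − 145075·76565
So 76565·(-145075) ≡ 1 (mod 477072), and -145075 ≡ 331997 (mod 477072).

331997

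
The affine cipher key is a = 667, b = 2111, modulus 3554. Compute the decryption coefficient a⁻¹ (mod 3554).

Extended Euclidean algorithm:
3554 = 5×667 + 219
667 = 3×219 + 10
219 = 21×10 + 9
10 = 1×9 + 1
9 = 9×1 + 0
gcd = 1, so the inverse exists. Back-substitute:
1 = 10 − 9
1 = −219 + 22·10
1 = 22·667 − 67·219
1 = −67·3554 + 357·667
So 667·357 ≡ 1 (mod 3554).

357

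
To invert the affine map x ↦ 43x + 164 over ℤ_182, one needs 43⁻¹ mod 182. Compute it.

Apply the Euclidean algorithm to 182 and 43:
182 = 4×43 + 10
43 = 4×10 + 3
10 = 3×3 + 1
3 = 3×1 + 0
gcd = 1, so the inverse exists. Back-substitute:
1 = 10 − 3·3
1 = −3·43 + 13·10
1 = 13·182 − 55·43
So 43·(-55) ≡ 1 (mod 182), and -55 ≡ 127 (mod 182).

127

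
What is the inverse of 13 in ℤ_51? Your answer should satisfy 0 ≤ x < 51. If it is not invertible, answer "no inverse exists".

Run Euclid on (51, 13):
51 = 3×13 + 12
13 = 1×12 + 1
12 = 12×1 + 0
Since gcd(13, 51) = 1, back-substitute to write 1 as a combination:
1 = 13 − 12
1 = −51 + 4·13
So 13·4 ≡ 1 (mod 51).

4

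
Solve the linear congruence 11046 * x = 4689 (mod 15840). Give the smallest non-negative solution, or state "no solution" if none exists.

no solution

gcd(11046, 15840):
15840 = 1×11046 + 4794
11046 = 2×4794 + 1458
4794 = 3×1458 + 420
1458 = 3×420 + 198
420 = 2×198 + 24
198 = 8×24 + 6
24 = 4×6 + 0
gcd = 6, but 6 ∤ 4689, so the congruence has no solution.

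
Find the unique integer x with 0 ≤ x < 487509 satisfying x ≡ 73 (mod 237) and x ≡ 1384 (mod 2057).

Write x = 73 + 237·k. Then 237·k ≡ 1384 − 73 ≡ 1311 (mod 2057).
Need 237⁻¹ mod 2057. Extended Euclid on (2057, 237):
2057 = 8·237 + 161
237 = 1·161 + 76
161 = 2·76 + 9
76 = 8·9 + 4
9 = 2·4 + 1
4 = 4·1 + 0
Back-substitute:
1 = 9 − 2·4
1 = −2·76 + 17·9
1 = 17·161 − 36·76
1 = −36·237 + 53·161
1 = 53·2057 − 460·237
237⁻¹ ≡ 1597 (mod 2057), so k ≡ 1597·1311 ≡ 1698 (mod 2057).
x = 73 + 237·1698 = 402499.

402499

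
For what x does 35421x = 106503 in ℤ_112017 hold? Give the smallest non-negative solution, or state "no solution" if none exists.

First find gcd(35421, 112017):
112017 = 3*35421 + 5754
35421 = 6*5754 + 897
5754 = 6*897 + 372
897 = 2*372 + 153
372 = 2*153 + 66
153 = 2*66 + 21
66 = 3*21 + 3
21 = 7*3 + 0
gcd = 3 and 3 | 106503, so solutions exist. Divide through by 3: 11807x ≡ 35501 (mod 37339).
Now find 11807⁻¹ mod 37339:
37339 = 3·11807 + 1918
11807 = 6·1918 + 299
1918 = 6·299 + 124
299 = 2·124 + 51
124 = 2·51 + 22
51 = 2·22 + 7
22 = 3·7 + 1
7 = 7·1 + 0
Back-substitute:
1 = 22 − 3·7
1 = −3·51 + 7·22
1 = 7·124 − 17·51
1 = −17·299 + 41·124
1 = 41·1918 − 263·299
1 = −263·11807 + 1619·1918
1 = 1619·37339 − 5120·11807
So 11807·(-5120) ≡ 1 (mod 37339), i.e. 11807⁻¹ ≡ 32219.
Then x ≡ 32219·35501 ≡ 1132 (mod 37339); the smallest non-negative solution is x = 1132.

1132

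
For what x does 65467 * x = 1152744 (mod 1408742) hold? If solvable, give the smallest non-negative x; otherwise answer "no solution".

1300178

First find gcd(65467, 1408742):
1408742 = 21×65467 + 33935
65467 = 1×33935 + 31532
33935 = 1×31532 + 2403
31532 = 13×2403 + 293
2403 = 8×293 + 59
293 = 4×59 + 57
59 = 1×57 + 2
57 = 28×2 + 1
2 = 2×1 + 0
gcd = 1, so a unique solution mod 1408742 exists.
Back-substitute for the Bézout coefficients:
1 = 57 − 28·2
1 = −28·59 + 29·57
1 = 29·293 − 144·59
1 = −144·2403 + 1181·293
1 = 1181·31532 − 15497·2403
1 = −15497·33935 + 16678·31532
1 = 16678·65467 − 32175·33935
1 = −32175·1408742 + 692353·65467
So 65467·(692353) ≡ 1 (mod 1408742), giving 65467⁻¹ ≡ 692353.
x ≡ 65467⁻¹·1152744 ≡ 692353·1152744 ≡ 1300178 (mod 1408742).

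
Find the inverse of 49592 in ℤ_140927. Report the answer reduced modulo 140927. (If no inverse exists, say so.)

Run Euclid on (140927, 49592):
140927 = 2·49592 + 41743
49592 = 1·41743 + 7849
41743 = 5·7849 + 2498
7849 = 3·2498 + 355
2498 = 7·355 + 13
355 = 27·13 + 4
13 = 3·4 + 1
4 = 4·1 + 0
Since gcd(49592, 140927) = 1, back-substitute to write 1 as a combination:
1 = 13 − 3·4
1 = −3·355 + 82·13
1 = 82·2498 − 577·355
1 = −577·7849 + 1813·2498
1 = 1813·41743 − 9642·7849
1 = −9642·49592 + 11455·41743
1 = 11455·140927 − 32552·49592
Thus 49592·(-32552) ≡ 1 (mod 140927); reducing, -32552 mod 140927 = 108375.

108375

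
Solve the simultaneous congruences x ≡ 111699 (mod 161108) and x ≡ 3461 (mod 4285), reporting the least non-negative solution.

Write x = 111699 + 161108·k. Then 161108·k ≡ 3461 − 111699 ≡ 3172 (mod 4285).
Need 161108⁻¹ mod 4285. Extended Euclid on (4285, 2563):
4285 = 1×2563 + 1722
2563 = 1×1722 + 841
1722 = 2×841 + 40
841 = 21×40 + 1
40 = 40×1 + 0
Back-substitute:
1 = 841 − 21·40
1 = −21·1722 + 43·841
1 = 43·2563 − 64·1722
1 = −64·4285 + 107·2563
161108⁻¹ ≡ 107 (mod 4285), so k ≡ 107·3172 ≡ 889 (mod 4285).
x = 111699 + 161108·889 = 143336711.

143336711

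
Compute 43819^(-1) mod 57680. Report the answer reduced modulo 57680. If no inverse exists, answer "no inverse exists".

10499

Extended Euclidean algorithm:
57680 = 1×43819 + 13861
43819 = 3×13861 + 2236
13861 = 6×2236 + 445
2236 = 5×445 + 11
445 = 40×11 + 5
11 = 2×5 + 1
5 = 5×1 + 0
Since gcd(43819, 57680) = 1, back-substitute to write 1 as a combination:
1 = 11 − 2·5
1 = −2·445 + 81·11
1 = 81·2236 − 407·445
1 = −407·13861 + 2523·2236
1 = 2523·43819 − 7976·13861
1 = −7976·57680 + 10499·43819
So 43819·10499 ≡ 1 (mod 57680).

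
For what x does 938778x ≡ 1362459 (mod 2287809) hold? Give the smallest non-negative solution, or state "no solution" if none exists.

First find gcd(938778, 2287809):
2287809 = 2×938778 + 410253
938778 = 2×410253 + 118272
410253 = 3×118272 + 55437
118272 = 2×55437 + 7398
55437 = 7×7398 + 3651
7398 = 2×3651 + 96
3651 = 38×96 + 3
96 = 32×3 + 0
gcd = 3 and 3 | 1362459, so solutions exist. Divide through by 3: 312926x ≡ 454153 (mod 762603).
Now find 312926⁻¹ mod 762603:
762603 = 2·312926 + 136751
312926 = 2·136751 + 39424
136751 = 3·39424 + 18479
39424 = 2·18479 + 2466
18479 = 7·2466 + 1217
2466 = 2·1217 + 32
1217 = 38·32 + 1
32 = 32·1 + 0
Back-substitute:
1 = 1217 − 38·32
1 = −38·2466 + 77·1217
1 = 77·18479 − 577·2466
1 = −577·39424 + 1231·18479
1 = 1231·136751 − 4270·39424
1 = −4270·312926 + 9771·136751
1 = 9771·762603 − 23812·312926
So 312926·(-23812) ≡ 1 (mod 762603), i.e. 312926⁻¹ ≡ 738791.
Then x ≡ 738791·454153 ≡ 181907 (mod 762603); the smallest non-negative solution is x = 181907.

181907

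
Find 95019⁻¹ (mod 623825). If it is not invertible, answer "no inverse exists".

Apply the Euclidean algorithm to 623825 and 95019:
623825 = 6·95019 + 53711
95019 = 1·53711 + 41308
53711 = 1·41308 + 12403
41308 = 3·12403 + 4099
12403 = 3·4099 + 106
4099 = 38·106 + 71
106 = 1·71 + 35
71 = 2·35 + 1
35 = 35·1 + 0
The gcd is 1. Working backward:
1 = 71 − 2·35
1 = −2·106 + 3·71
1 = 3·4099 − 116·106
1 = −116·12403 + 351·4099
1 = 351·41308 − 1169·12403
1 = −1169·53711 + 1520·41308
1 = 1520·95019 − 2689·53711
1 = −2689·623825 + 17654·95019
So 95019·17654 ≡ 1 (mod 623825).

17654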